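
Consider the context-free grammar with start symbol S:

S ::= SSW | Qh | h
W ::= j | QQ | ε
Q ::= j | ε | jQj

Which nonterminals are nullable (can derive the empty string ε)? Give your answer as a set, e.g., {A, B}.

Directly nullable (have an ε-rule): {Q, W}.
Not nullable: S — each has a terminal in every rule's right-hand side or depends on a non-nullable symbol.

{Q, W}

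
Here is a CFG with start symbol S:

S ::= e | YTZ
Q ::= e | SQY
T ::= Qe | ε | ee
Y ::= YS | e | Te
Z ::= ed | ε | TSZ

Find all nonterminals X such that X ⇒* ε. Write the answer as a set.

{T, Z}

Directly nullable (have an ε-rule): {T, Z}.
Not nullable: Q, S, Y — each has a terminal in every rule's right-hand side or depends on a non-nullable symbol.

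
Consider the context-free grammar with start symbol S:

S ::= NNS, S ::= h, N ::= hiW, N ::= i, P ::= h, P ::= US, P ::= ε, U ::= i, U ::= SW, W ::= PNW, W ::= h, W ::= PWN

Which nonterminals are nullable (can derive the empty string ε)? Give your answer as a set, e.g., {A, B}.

Directly nullable (have an ε-rule): {P}.
Not nullable: N, S, U, W — each has a terminal in every rule's right-hand side or depends on a non-nullable symbol.

{P}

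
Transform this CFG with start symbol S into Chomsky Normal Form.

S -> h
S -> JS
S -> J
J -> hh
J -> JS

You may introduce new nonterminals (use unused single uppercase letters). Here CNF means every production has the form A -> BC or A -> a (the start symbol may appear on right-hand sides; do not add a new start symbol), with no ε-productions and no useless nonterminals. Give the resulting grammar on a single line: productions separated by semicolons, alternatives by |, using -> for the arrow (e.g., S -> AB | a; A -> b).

S -> h | AA | JS; A -> h; J -> AA | JS

No ε-productions.
After unit-elimination: S -> h | JS | hh; J -> JS | hh.
TERM: introduce A -> h and substitute in every rule of length ≥2.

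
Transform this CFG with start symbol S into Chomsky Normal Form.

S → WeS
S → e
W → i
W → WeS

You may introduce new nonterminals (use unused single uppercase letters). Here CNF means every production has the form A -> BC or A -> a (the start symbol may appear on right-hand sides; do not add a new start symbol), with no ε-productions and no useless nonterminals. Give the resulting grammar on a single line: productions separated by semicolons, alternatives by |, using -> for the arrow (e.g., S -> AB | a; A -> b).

No ε-productions.
No unit productions to eliminate.
TERM: introduce A -> e and substitute in every rule of length ≥2.
BIN: S -> WAS becomes S -> WB, B -> AS; W -> WAS becomes W -> WC, C -> AS.

S -> e | WB; A -> e; B -> AS; C -> AS; W -> i | WC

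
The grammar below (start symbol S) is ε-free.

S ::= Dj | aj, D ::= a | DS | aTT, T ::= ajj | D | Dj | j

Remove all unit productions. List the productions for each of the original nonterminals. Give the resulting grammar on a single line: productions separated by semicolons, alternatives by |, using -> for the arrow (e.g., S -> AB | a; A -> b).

S -> Dj | aj; D -> a | DS | aTT; T -> a | j | DS | Dj | aTT | ajj

Unit productions: T->D.
Unit pairs (A ⇒* B via units): (T,D).
S: inherits non-unit rules of {S} → Dj | aj.
D: inherits non-unit rules of {D} → DS | a | aTT.
T: inherits non-unit rules of {D, T} → DS | Dj | a | aTT | ajj | j.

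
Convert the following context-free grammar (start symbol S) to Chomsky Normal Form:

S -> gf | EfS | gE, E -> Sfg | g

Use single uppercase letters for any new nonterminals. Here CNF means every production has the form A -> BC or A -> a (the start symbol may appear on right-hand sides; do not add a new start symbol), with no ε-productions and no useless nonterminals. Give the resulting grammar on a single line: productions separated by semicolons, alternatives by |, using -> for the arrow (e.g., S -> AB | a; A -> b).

S -> BA | BE | ED; A -> f; B -> g; C -> AB; D -> AS; E -> g | SC

No ε-productions.
No unit productions to eliminate.
TERM: introduce A -> f, B -> g and substitute in every rule of length ≥2.
BIN: E -> SAB becomes E -> SC, C -> AB; S -> EAS becomes S -> ED, D -> AS.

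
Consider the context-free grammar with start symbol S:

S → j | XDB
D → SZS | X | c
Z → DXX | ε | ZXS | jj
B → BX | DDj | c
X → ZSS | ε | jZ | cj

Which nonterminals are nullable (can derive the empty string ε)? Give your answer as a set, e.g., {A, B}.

Directly nullable (have an ε-rule): {X, Z}.
D is nullable via D -> X (every symbol on the right is already known nullable).
Not nullable: B, S — each has a terminal in every rule's right-hand side or depends on a non-nullable symbol.

{D, X, Z}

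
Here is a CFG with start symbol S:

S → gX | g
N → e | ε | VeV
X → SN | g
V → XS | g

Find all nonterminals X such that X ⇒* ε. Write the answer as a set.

Directly nullable (have an ε-rule): {N}.
Not nullable: S, V, X — each has a terminal in every rule's right-hand side or depends on a non-nullable symbol.

{N}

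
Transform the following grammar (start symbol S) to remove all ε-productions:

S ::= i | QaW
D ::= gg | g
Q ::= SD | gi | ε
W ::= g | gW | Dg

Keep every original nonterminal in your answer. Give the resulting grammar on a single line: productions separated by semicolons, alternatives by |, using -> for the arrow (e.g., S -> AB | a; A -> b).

S -> i | aW | QaW; D -> g | gg; Q -> SD | gi; W -> g | Dg | gW

Nullable set: {Q}.
S -> QaW: Q nullable, giving QaW | aW.
Drop Q -> ε.
Unchanged (no nullable symbols): S -> i; D -> g; D -> gg; Q -> SD; Q -> gi; W -> Dg; W -> g; W -> gW.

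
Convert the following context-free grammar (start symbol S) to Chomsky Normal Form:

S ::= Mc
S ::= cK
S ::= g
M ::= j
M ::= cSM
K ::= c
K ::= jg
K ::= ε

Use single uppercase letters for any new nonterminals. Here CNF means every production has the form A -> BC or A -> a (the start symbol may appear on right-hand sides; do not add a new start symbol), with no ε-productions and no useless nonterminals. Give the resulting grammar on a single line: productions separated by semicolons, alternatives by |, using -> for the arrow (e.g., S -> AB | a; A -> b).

S -> c | g | CK | MC; A -> j; B -> g; C -> c; D -> SM; K -> c | AB; M -> j | CD

Nullable: {K}; after ε-elimination: S -> c | g | Mc | cK; K -> c | jg; M -> j | cSM.
No unit productions to eliminate.
TERM: introduce C -> c, B -> g, A -> j and substitute in every rule of length ≥2.
BIN: M -> CSM becomes M -> CD, D -> SM.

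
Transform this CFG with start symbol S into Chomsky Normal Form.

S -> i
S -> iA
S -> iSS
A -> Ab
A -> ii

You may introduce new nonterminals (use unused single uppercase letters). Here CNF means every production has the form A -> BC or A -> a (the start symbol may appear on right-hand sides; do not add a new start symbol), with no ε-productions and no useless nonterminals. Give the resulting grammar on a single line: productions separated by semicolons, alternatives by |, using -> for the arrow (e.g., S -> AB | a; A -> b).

S -> i | CA | CD; A -> AB | CC; B -> b; C -> i; D -> SS

No ε-productions.
No unit productions to eliminate.
TERM: introduce B -> b, C -> i and substitute in every rule of length ≥2.
BIN: S -> CSS becomes S -> CD, D -> SS.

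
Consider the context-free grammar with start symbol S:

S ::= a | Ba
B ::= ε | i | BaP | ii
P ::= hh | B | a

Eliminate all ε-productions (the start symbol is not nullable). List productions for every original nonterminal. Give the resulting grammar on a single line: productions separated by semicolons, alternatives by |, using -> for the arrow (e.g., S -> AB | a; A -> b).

S -> a | Ba; B -> a | i | Ba | aP | ii | BaP; P -> B | a | hh

Nullable set: {B, P}.
S -> Ba: B nullable, giving Ba | a.
Drop B -> ε.
B -> BaP: B, P nullable, giving Ba | BaP | a | aP.
P -> B: B nullable, giving B.
Unchanged (no nullable symbols): S -> a; B -> i; B -> ii; P -> a; P -> hh.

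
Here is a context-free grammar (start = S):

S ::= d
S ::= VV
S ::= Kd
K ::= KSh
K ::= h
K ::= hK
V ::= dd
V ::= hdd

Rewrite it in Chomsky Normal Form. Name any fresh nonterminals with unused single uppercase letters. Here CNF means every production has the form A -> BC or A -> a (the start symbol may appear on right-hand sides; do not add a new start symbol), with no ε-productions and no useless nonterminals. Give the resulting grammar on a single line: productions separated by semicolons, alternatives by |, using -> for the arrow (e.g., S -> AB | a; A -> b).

S -> d | KB | VV; A -> h; B -> d; C -> SA; D -> BB; K -> h | AK | KC; V -> AD | BB

No ε-productions.
No unit productions to eliminate.
TERM: introduce B -> d, A -> h and substitute in every rule of length ≥2.
BIN: K -> KSA becomes K -> KC, C -> SA; V -> ABB becomes V -> AD, D -> BB.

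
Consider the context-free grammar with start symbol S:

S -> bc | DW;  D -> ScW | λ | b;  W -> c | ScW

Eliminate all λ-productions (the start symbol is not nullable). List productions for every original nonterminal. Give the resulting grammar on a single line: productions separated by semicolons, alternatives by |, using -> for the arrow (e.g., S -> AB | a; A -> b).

Nullable set: {D}.
S -> DW: D nullable, giving DW | W.
Drop D -> λ.
Unchanged (no nullable symbols): S -> bc; D -> ScW; D -> b; W -> ScW; W -> c.

S -> W | DW | bc; D -> b | ScW; W -> c | ScW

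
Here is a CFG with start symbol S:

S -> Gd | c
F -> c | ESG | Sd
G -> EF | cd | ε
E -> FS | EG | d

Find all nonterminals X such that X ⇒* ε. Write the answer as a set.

{G}

Directly nullable (have an ε-rule): {G}.
Not nullable: E, F, S — each has a terminal in every rule's right-hand side or depends on a non-nullable symbol.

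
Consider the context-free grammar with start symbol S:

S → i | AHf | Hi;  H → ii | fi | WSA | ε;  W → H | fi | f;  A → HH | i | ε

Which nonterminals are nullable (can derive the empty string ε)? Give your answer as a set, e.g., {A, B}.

Directly nullable (have an ε-rule): {A, H}.
W is nullable via W -> H (every symbol on the right is already known nullable).
Not nullable: S — each has a terminal in every rule's right-hand side or depends on a non-nullable symbol.

{A, H, W}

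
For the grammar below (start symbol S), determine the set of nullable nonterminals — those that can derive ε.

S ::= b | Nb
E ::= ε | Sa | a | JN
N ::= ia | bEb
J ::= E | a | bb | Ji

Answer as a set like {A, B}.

{E, J}

Directly nullable (have an ε-rule): {E}.
J is nullable via J -> E (every symbol on the right is already known nullable).
Not nullable: N, S — each has a terminal in every rule's right-hand side or depends on a non-nullable symbol.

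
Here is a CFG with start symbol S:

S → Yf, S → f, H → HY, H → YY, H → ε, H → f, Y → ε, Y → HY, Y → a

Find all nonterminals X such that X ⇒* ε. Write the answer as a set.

{H, Y}

Directly nullable (have an ε-rule): {H, Y}.
Not nullable: S — each has a terminal in every rule's right-hand side or depends on a non-nullable symbol.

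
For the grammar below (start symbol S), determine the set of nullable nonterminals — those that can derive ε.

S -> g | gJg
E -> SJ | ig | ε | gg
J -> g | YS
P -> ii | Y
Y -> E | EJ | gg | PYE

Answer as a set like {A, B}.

Directly nullable (have an ε-rule): {E}.
Y is nullable via Y -> E (every symbol on the right is already known nullable).
P is nullable via P -> Y (every symbol on the right is already known nullable).
Not nullable: J, S — each has a terminal in every rule's right-hand side or depends on a non-nullable symbol.

{E, P, Y}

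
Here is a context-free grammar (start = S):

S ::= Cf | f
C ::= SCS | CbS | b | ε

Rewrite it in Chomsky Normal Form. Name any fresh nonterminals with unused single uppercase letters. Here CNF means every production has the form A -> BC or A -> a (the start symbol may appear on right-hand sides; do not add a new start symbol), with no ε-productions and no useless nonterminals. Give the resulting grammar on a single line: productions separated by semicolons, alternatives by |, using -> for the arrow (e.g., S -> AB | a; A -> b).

S -> f | CB; A -> b; B -> f; C -> b | AS | CD | SE | SS; D -> AS; E -> CS

Nullable: {C}; after ε-elimination: S -> f | Cf; C -> b | SS | bS | CbS | SCS.
No unit productions to eliminate.
TERM: introduce A -> b, B -> f and substitute in every rule of length ≥2.
BIN: C -> CAS becomes C -> CD, D -> AS; C -> SCS becomes C -> SE, E -> CS.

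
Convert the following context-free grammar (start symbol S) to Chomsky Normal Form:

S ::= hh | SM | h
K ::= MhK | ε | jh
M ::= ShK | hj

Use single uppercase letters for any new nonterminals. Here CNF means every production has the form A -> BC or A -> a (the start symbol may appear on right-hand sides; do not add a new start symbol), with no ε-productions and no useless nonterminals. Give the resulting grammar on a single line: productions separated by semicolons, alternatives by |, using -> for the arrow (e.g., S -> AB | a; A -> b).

S -> h | AA | SM; A -> h; B -> j; C -> AK; D -> AK; K -> BA | MA | MC; M -> AB | SA | SD

Nullable: {K}; after ε-elimination: S -> h | SM | hh; K -> Mh | jh | MhK; M -> Sh | hj | ShK.
No unit productions to eliminate.
TERM: introduce A -> h, B -> j and substitute in every rule of length ≥2.
BIN: K -> MAK becomes K -> MC, C -> AK; M -> SAK becomes M -> SD, D -> AK.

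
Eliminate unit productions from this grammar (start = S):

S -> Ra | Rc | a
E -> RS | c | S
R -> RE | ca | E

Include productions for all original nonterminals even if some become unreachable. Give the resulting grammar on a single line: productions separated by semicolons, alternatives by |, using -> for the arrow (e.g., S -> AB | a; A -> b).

S -> a | Ra | Rc; E -> a | c | RS | Ra | Rc; R -> a | c | RE | RS | Ra | Rc | ca

Unit productions: E->S, R->E.
Unit pairs (A ⇒* B via units): (E,S), (R,E), (R,S).
S: inherits non-unit rules of {S} → Ra | Rc | a.
E: inherits non-unit rules of {E, S} → RS | Ra | Rc | a | c.
R: inherits non-unit rules of {E, R, S} → RE | RS | Ra | Rc | a | c | ca.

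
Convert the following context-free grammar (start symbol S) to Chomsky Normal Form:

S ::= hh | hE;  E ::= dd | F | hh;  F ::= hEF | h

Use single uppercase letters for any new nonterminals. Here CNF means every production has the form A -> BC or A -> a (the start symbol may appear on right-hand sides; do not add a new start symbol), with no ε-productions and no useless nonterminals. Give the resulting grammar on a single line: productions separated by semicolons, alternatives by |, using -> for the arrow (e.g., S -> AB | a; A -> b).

No ε-productions.
After unit-elimination: S -> hE | hh; E -> h | dd | hh | hEF; F -> h | hEF.
TERM: introduce A -> d, B -> h and substitute in every rule of length ≥2.
BIN: E -> BEF becomes E -> BC, C -> EF; F -> BEF becomes F -> BD, D -> EF.

S -> BB | BE; A -> d; B -> h; C -> EF; D -> EF; E -> h | AA | BB | BC; F -> h | BD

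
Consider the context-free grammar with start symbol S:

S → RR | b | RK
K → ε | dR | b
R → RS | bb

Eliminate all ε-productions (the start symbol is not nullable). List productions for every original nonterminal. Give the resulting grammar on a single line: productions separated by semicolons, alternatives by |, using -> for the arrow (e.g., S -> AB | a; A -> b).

Nullable set: {K}.
S -> RK: K nullable, giving R | RK.
Drop K -> ε.
Unchanged (no nullable symbols): S -> RR; S -> b; K -> b; K -> dR; R -> RS; R -> bb.

S -> R | b | RK | RR; K -> b | dR; R -> RS | bb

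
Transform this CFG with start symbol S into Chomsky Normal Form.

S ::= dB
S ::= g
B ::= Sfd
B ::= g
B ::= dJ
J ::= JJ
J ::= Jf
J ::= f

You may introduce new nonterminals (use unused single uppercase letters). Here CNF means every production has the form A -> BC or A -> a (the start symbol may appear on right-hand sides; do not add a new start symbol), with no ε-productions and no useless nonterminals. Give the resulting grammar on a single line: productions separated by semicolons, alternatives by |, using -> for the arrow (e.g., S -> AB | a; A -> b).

No ε-productions.
No unit productions to eliminate.
TERM: introduce C -> d, A -> f and substitute in every rule of length ≥2.
BIN: B -> SAC becomes B -> SD, D -> AC.

S -> g | CB; A -> f; B -> g | CJ | SD; C -> d; D -> AC; J -> f | JA | JJ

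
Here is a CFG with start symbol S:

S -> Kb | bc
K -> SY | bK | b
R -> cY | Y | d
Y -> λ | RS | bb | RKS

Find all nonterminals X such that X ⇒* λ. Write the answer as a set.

Directly nullable (have an ε-rule): {Y}.
R is nullable via R -> Y (every symbol on the right is already known nullable).
Not nullable: K, S — each has a terminal in every rule's right-hand side or depends on a non-nullable symbol.

{R, Y}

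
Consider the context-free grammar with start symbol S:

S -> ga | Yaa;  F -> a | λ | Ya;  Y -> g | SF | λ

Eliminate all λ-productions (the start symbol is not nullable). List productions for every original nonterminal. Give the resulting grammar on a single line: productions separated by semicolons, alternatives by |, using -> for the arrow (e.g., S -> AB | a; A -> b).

Nullable set: {F, Y}.
S -> Yaa: Y nullable, giving Yaa | aa.
Drop F -> λ.
F -> Ya: Y nullable, giving Ya | a.
Drop Y -> λ.
Y -> SF: F nullable, giving S | SF.
Unchanged (no nullable symbols): S -> ga; F -> a; Y -> g.

S -> aa | ga | Yaa; F -> a | Ya; Y -> S | g | SF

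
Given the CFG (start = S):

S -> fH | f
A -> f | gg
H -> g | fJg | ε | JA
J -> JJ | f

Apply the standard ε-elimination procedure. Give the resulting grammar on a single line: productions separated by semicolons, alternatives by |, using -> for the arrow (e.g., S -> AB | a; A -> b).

Nullable set: {H}.
S -> fH: H nullable, giving f | fH.
Drop H -> ε.
Unchanged (no nullable symbols): S -> f; A -> f; A -> gg; H -> JA; H -> fJg; H -> g; J -> JJ; J -> f.

S -> f | fH; A -> f | gg; H -> g | JA | fJg; J -> f | JJ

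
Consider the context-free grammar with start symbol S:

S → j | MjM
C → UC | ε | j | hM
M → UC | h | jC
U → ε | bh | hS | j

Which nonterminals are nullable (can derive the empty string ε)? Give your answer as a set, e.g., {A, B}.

Directly nullable (have an ε-rule): {C, U}.
M is nullable via M -> UC (every symbol on the right is already known nullable).
Not nullable: S — each has a terminal in every rule's right-hand side or depends on a non-nullable symbol.

{C, M, U}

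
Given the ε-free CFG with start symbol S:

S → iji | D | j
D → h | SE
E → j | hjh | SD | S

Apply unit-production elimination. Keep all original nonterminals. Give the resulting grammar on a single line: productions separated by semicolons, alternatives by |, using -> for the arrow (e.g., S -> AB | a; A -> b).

S -> h | j | SE | iji; D -> h | SE; E -> h | j | SD | SE | hjh | iji

Unit productions: E->S, S->D.
Unit pairs (A ⇒* B via units): (E,D), (E,S), (S,D).
S: inherits non-unit rules of {D, S} → SE | h | iji | j.
D: inherits non-unit rules of {D} → SE | h.
E: inherits non-unit rules of {D, E, S} → SD | SE | h | hjh | iji | j.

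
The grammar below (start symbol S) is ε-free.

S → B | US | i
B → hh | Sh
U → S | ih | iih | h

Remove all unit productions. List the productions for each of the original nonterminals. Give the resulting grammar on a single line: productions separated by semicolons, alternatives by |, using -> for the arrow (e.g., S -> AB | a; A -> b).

S -> i | Sh | US | hh; B -> Sh | hh; U -> h | i | Sh | US | hh | ih | iih

Unit productions: S->B, U->S.
Unit pairs (A ⇒* B via units): (S,B), (U,B), (U,S).
S: inherits non-unit rules of {B, S} → Sh | US | hh | i.
B: inherits non-unit rules of {B} → Sh | hh.
U: inherits non-unit rules of {B, S, U} → Sh | US | h | hh | i | ih | iih.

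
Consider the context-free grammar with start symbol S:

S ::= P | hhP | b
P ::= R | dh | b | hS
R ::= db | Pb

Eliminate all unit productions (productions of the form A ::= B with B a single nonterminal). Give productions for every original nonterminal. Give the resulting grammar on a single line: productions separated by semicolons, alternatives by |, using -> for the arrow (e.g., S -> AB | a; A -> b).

S -> b | Pb | db | dh | hS | hhP; P -> b | Pb | db | dh | hS; R -> Pb | db

Unit productions: P->R, S->P.
Unit pairs (A ⇒* B via units): (P,R), (S,P), (S,R).
S: inherits non-unit rules of {P, R, S} → Pb | b | db | dh | hS | hhP.
P: inherits non-unit rules of {P, R} → Pb | b | db | dh | hS.
R: inherits non-unit rules of {R} → Pb | db.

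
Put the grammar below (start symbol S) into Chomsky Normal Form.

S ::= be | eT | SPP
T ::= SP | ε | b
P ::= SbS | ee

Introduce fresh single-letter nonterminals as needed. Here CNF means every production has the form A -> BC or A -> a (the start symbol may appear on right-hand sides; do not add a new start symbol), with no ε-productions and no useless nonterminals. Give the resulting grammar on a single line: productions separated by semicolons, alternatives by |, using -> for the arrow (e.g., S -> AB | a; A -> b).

Nullable: {T}; after ε-elimination: S -> e | be | eT | SPP; P -> ee | SbS; T -> b | SP.
No unit productions to eliminate.
TERM: introduce A -> b, B -> e and substitute in every rule of length ≥2.
BIN: P -> SAS becomes P -> SC, C -> AS; S -> SPP becomes S -> SD, D -> PP.

S -> e | AB | BT | SD; A -> b; B -> e; C -> AS; D -> PP; P -> BB | SC; T -> b | SP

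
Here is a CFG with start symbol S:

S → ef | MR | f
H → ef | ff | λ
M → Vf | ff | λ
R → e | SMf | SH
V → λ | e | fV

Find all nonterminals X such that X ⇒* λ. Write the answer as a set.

{H, M, V}

Directly nullable (have an ε-rule): {H, M, V}.
Not nullable: R, S — each has a terminal in every rule's right-hand side or depends on a non-nullable symbol.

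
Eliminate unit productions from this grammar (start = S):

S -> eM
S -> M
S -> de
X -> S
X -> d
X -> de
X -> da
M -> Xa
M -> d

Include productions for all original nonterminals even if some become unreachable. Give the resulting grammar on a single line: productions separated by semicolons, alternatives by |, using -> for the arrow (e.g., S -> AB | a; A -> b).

S -> d | Xa | de | eM; M -> d | Xa; X -> d | Xa | da | de | eM

Unit productions: S->M, X->S.
Unit pairs (A ⇒* B via units): (S,M), (X,M), (X,S).
S: inherits non-unit rules of {M, S} → Xa | d | de | eM.
M: inherits non-unit rules of {M} → Xa | d.
X: inherits non-unit rules of {M, S, X} → Xa | d | da | de | eM.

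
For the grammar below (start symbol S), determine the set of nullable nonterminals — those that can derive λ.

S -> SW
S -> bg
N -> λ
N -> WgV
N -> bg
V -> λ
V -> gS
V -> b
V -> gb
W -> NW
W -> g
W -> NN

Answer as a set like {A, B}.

{N, V, W}

Directly nullable (have an ε-rule): {N, V}.
W is nullable via W -> NN (every symbol on the right is already known nullable).
Not nullable: S — each has a terminal in every rule's right-hand side or depends on a non-nullable symbol.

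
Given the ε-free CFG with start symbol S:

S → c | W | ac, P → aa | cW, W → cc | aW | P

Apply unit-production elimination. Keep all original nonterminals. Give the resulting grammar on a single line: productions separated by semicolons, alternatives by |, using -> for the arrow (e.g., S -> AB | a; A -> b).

Unit productions: S->W, W->P.
Unit pairs (A ⇒* B via units): (S,P), (S,W), (W,P).
S: inherits non-unit rules of {P, S, W} → aW | aa | ac | c | cW | cc.
P: inherits non-unit rules of {P} → aa | cW.
W: inherits non-unit rules of {P, W} → aW | aa | cW | cc.

S -> c | aW | aa | ac | cW | cc; P -> aa | cW; W -> aW | aa | cW | cc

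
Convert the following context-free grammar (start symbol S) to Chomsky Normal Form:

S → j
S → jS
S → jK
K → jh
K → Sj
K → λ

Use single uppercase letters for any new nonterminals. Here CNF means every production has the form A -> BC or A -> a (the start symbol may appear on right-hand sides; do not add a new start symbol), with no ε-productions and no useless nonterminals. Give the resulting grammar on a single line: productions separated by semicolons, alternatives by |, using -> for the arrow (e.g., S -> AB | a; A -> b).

Nullable: {K}; after ε-elimination: S -> j | jK | jS; K -> Sj | jh.
No unit productions to eliminate.
TERM: introduce B -> h, A -> j and substitute in every rule of length ≥2.

S -> j | AK | AS; A -> j; B -> h; K -> AB | SA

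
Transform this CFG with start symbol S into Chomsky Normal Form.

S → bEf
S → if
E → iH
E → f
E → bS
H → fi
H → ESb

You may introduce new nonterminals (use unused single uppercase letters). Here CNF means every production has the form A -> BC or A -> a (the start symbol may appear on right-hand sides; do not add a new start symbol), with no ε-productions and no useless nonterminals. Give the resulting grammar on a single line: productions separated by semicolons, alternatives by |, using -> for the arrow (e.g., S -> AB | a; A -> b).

No ε-productions.
No unit productions to eliminate.
TERM: introduce A -> b, C -> f, B -> i and substitute in every rule of length ≥2.
BIN: H -> ESA becomes H -> ED, D -> SA; S -> AEC becomes S -> AF, F -> EC.

S -> AF | BC; A -> b; B -> i; C -> f; D -> SA; E -> f | AS | BH; F -> EC; H -> CB | ED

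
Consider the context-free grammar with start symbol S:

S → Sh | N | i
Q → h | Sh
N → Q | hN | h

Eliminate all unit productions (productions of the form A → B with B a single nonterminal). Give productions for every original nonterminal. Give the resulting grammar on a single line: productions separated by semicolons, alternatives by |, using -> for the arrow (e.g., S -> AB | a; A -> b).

S -> h | i | Sh | hN; N -> h | Sh | hN; Q -> h | Sh

Unit productions: N->Q, S->N.
Unit pairs (A ⇒* B via units): (N,Q), (S,N), (S,Q).
S: inherits non-unit rules of {N, Q, S} → Sh | h | hN | i.
N: inherits non-unit rules of {N, Q} → Sh | h | hN.
Q: inherits non-unit rules of {Q} → Sh | h.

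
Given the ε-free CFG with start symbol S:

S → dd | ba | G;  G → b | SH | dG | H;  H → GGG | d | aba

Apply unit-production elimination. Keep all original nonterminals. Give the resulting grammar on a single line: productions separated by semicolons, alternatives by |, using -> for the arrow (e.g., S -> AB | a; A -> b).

S -> b | d | SH | ba | dG | dd | GGG | aba; G -> b | d | SH | dG | GGG | aba; H -> d | GGG | aba

Unit productions: G->H, S->G.
Unit pairs (A ⇒* B via units): (G,H), (S,G), (S,H).
S: inherits non-unit rules of {G, H, S} → GGG | SH | aba | b | ba | d | dG | dd.
G: inherits non-unit rules of {G, H} → GGG | SH | aba | b | d | dG.
H: inherits non-unit rules of {H} → GGG | aba | d.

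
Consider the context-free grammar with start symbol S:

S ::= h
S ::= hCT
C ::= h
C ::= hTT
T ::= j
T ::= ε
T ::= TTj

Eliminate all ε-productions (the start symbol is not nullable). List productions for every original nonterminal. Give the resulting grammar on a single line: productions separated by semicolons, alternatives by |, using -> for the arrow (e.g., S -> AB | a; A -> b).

S -> h | hC | hCT; C -> h | hT | hTT; T -> j | Tj | TTj

Nullable set: {T}.
S -> hCT: T nullable, giving hC | hCT.
C -> hTT: T, T nullable, giving h | hT | hTT.
Drop T -> ε.
T -> TTj: T, T nullable, giving TTj | Tj | j.
Unchanged (no nullable symbols): S -> h; C -> h; T -> j.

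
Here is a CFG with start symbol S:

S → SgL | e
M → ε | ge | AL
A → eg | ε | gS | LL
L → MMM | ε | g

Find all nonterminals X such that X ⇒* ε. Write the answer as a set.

Directly nullable (have an ε-rule): {A, L, M}.
Not nullable: S — each has a terminal in every rule's right-hand side or depends on a non-nullable symbol.

{A, L, M}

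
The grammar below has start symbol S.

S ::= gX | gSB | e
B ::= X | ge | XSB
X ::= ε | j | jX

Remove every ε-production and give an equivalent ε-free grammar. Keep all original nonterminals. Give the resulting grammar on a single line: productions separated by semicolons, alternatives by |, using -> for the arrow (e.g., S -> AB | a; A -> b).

Nullable set: {B, X}.
S -> gSB: B nullable, giving gS | gSB.
S -> gX: X nullable, giving g | gX.
B -> X: X nullable, giving X.
B -> XSB: X, B nullable, giving S | SB | XS | XSB.
Drop X -> ε.
X -> jX: X nullable, giving j | jX.
Unchanged (no nullable symbols): S -> e; B -> ge; X -> j.

S -> e | g | gS | gX | gSB; B -> S | X | SB | XS | ge | XSB; X -> j | jX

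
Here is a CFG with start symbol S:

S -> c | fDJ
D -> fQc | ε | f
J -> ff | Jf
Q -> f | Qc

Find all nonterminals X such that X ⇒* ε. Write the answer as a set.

{D}

Directly nullable (have an ε-rule): {D}.
Not nullable: J, Q, S — each has a terminal in every rule's right-hand side or depends on a non-nullable symbol.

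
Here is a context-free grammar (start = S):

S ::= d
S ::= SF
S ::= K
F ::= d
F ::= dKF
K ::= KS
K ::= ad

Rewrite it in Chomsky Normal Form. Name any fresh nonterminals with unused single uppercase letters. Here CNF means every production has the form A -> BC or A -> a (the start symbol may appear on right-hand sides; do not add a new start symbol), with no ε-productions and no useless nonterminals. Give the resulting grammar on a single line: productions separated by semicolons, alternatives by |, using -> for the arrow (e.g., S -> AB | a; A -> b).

S -> d | BA | KS | SF; A -> d; B -> a; C -> KF; F -> d | AC; K -> BA | KS

No ε-productions.
After unit-elimination: S -> d | KS | SF | ad; F -> d | dKF; K -> KS | ad.
TERM: introduce B -> a, A -> d and substitute in every rule of length ≥2.
BIN: F -> AKF becomes F -> AC, C -> KF.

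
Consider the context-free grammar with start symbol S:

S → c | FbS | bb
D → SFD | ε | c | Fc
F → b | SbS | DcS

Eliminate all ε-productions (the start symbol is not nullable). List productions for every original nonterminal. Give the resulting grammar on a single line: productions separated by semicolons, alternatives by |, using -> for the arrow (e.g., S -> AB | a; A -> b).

Nullable set: {D}.
Drop D -> ε.
D -> SFD: D nullable, giving SF | SFD.
F -> DcS: D nullable, giving DcS | cS.
Unchanged (no nullable symbols): S -> FbS; S -> bb; S -> c; D -> Fc; D -> c; F -> SbS; F -> b.

S -> c | bb | FbS; D -> c | Fc | SF | SFD; F -> b | cS | DcS | SbS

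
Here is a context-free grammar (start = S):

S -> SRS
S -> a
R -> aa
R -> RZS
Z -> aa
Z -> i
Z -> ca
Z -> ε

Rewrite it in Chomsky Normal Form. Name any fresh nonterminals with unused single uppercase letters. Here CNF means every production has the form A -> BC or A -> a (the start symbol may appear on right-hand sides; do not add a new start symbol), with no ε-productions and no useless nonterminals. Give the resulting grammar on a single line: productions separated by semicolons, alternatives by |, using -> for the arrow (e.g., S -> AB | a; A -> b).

S -> a | SD; A -> a; B -> c; C -> ZS; D -> RS; R -> AA | RC | RS; Z -> i | AA | BA

Nullable: {Z}; after ε-elimination: S -> a | SRS; R -> RS | aa | RZS; Z -> i | aa | ca.
No unit productions to eliminate.
TERM: introduce A -> a, B -> c and substitute in every rule of length ≥2.
BIN: R -> RZS becomes R -> RC, C -> ZS; S -> SRS becomes S -> SD, D -> RS.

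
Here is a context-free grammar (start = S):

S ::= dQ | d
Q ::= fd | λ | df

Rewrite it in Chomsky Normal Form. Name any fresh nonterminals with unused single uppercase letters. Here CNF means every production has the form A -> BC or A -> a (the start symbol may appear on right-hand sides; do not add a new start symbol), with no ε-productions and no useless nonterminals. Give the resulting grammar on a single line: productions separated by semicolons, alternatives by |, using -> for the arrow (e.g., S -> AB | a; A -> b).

S -> d | AQ; A -> d; B -> f; Q -> AB | BA

Nullable: {Q}; after ε-elimination: S -> d | dQ; Q -> df | fd.
No unit productions to eliminate.
TERM: introduce A -> d, B -> f and substitute in every rule of length ≥2.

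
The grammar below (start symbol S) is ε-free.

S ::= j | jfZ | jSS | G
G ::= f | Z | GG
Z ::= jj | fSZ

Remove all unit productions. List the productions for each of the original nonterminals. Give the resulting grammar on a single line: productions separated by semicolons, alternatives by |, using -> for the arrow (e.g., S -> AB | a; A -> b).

S -> f | j | GG | jj | fSZ | jSS | jfZ; G -> f | GG | jj | fSZ; Z -> jj | fSZ

Unit productions: G->Z, S->G.
Unit pairs (A ⇒* B via units): (G,Z), (S,G), (S,Z).
S: inherits non-unit rules of {G, S, Z} → GG | f | fSZ | j | jSS | jfZ | jj.
G: inherits non-unit rules of {G, Z} → GG | f | fSZ | jj.
Z: inherits non-unit rules of {Z} → fSZ | jj.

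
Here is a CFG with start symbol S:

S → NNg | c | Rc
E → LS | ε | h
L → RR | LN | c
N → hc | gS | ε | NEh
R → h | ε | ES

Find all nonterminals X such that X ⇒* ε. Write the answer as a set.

{E, L, N, R}

Directly nullable (have an ε-rule): {E, N, R}.
L is nullable via L -> RR (every symbol on the right is already known nullable).
Not nullable: S — each has a terminal in every rule's right-hand side or depends on a non-nullable symbol.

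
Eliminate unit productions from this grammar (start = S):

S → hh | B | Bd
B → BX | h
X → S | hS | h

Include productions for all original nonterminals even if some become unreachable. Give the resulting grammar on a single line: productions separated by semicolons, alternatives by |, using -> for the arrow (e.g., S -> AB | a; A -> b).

Unit productions: S->B, X->S.
Unit pairs (A ⇒* B via units): (S,B), (X,B), (X,S).
S: inherits non-unit rules of {B, S} → BX | Bd | h | hh.
B: inherits non-unit rules of {B} → BX | h.
X: inherits non-unit rules of {B, S, X} → BX | Bd | h | hS | hh.

S -> h | BX | Bd | hh; B -> h | BX; X -> h | BX | Bd | hS | hh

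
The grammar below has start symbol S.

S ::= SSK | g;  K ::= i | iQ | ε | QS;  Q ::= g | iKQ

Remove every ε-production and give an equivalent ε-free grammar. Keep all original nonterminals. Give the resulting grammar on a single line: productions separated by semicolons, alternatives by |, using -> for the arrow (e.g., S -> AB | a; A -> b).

S -> g | SS | SSK; K -> i | QS | iQ; Q -> g | iQ | iKQ

Nullable set: {K}.
S -> SSK: K nullable, giving SS | SSK.
Drop K -> ε.
Q -> iKQ: K nullable, giving iKQ | iQ.
Unchanged (no nullable symbols): S -> g; K -> QS; K -> i; K -> iQ; Q -> g.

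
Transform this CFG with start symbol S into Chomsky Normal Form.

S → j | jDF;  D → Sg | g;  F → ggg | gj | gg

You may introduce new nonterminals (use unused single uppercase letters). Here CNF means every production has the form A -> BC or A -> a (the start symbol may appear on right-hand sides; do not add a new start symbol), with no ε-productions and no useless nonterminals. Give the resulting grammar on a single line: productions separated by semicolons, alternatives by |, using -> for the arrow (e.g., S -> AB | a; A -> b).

S -> j | BE; A -> g; B -> j; C -> AA; D -> g | SA; E -> DF; F -> AA | AB | AC

No ε-productions.
No unit productions to eliminate.
TERM: introduce A -> g, B -> j and substitute in every rule of length ≥2.
BIN: F -> AAA becomes F -> AC, C -> AA; S -> BDF becomes S -> BE, E -> DF.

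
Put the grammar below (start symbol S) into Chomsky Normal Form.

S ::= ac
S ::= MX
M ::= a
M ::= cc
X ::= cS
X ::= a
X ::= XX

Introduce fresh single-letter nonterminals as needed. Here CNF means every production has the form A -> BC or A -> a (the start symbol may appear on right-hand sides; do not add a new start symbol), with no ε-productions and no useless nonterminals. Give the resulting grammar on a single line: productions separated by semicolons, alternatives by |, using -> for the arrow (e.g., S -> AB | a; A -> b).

No ε-productions.
No unit productions to eliminate.
TERM: introduce B -> a, A -> c and substitute in every rule of length ≥2.

S -> BA | MX; A -> c; B -> a; M -> a | AA; X -> a | AS | XX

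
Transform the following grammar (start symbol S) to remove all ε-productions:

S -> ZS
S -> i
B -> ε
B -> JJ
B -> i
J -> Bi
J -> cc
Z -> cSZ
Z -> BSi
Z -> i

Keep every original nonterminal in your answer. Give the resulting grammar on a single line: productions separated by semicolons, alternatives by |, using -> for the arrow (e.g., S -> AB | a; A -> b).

Nullable set: {B}.
Drop B -> ε.
J -> Bi: B nullable, giving Bi | i.
Z -> BSi: B nullable, giving BSi | Si.
Unchanged (no nullable symbols): S -> ZS; S -> i; B -> JJ; B -> i; J -> cc; Z -> cSZ; Z -> i.

S -> i | ZS; B -> i | JJ; J -> i | Bi | cc; Z -> i | Si | BSi | cSZ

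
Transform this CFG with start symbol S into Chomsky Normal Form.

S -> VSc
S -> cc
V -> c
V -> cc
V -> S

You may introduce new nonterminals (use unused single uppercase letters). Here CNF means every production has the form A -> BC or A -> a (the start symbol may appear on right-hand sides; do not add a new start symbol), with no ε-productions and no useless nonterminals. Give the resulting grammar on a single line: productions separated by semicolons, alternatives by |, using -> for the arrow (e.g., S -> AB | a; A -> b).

No ε-productions.
After unit-elimination: S -> cc | VSc; V -> c | cc | VSc.
TERM: introduce A -> c and substitute in every rule of length ≥2.
BIN: S -> VSA becomes S -> VB, B -> SA; V -> VSA becomes V -> VC, C -> SA.

S -> AA | VB; A -> c; B -> SA; C -> SA; V -> c | AA | VC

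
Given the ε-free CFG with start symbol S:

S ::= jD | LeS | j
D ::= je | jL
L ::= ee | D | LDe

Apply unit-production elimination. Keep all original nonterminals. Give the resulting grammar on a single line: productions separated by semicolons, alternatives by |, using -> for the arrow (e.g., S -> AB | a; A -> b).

S -> j | jD | LeS; D -> jL | je; L -> ee | jL | je | LDe

Unit productions: L->D.
Unit pairs (A ⇒* B via units): (L,D).
S: inherits non-unit rules of {S} → LeS | j | jD.
D: inherits non-unit rules of {D} → jL | je.
L: inherits non-unit rules of {D, L} → LDe | ee | jL | je.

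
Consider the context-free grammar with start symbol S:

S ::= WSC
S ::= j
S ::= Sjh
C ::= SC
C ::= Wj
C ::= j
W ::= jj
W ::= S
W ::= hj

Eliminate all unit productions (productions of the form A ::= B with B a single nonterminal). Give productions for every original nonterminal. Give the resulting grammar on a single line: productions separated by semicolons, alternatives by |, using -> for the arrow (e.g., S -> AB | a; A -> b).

Unit productions: W->S.
Unit pairs (A ⇒* B via units): (W,S).
S: inherits non-unit rules of {S} → Sjh | WSC | j.
C: inherits non-unit rules of {C} → SC | Wj | j.
W: inherits non-unit rules of {S, W} → Sjh | WSC | hj | j | jj.

S -> j | Sjh | WSC; C -> j | SC | Wj; W -> j | hj | jj | Sjh | WSC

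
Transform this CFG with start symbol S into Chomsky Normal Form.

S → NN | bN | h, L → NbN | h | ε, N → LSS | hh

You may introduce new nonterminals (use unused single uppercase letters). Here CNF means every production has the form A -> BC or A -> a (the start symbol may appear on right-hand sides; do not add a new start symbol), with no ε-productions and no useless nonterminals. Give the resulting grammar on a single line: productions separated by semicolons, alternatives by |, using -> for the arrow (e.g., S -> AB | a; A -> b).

S -> h | AN | NN; A -> b; B -> h; C -> AN; D -> SS; L -> h | NC; N -> BB | LD | SS

Nullable: {L}; after ε-elimination: S -> h | NN | bN; L -> h | NbN; N -> SS | hh | LSS.
No unit productions to eliminate.
TERM: introduce A -> b, B -> h and substitute in every rule of length ≥2.
BIN: L -> NAN becomes L -> NC, C -> AN; N -> LSS becomes N -> LD, D -> SS.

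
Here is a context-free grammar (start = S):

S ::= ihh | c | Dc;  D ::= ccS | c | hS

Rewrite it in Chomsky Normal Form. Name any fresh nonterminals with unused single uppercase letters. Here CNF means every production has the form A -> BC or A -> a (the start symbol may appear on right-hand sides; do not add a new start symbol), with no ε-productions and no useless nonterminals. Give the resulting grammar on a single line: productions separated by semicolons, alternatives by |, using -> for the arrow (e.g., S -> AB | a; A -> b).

S -> c | CF | DA; A -> c; B -> h; C -> i; D -> c | AE | BS; E -> AS; F -> BB

No ε-productions.
No unit productions to eliminate.
TERM: introduce A -> c, B -> h, C -> i and substitute in every rule of length ≥2.
BIN: D -> AAS becomes D -> AE, E -> AS; S -> CBB becomes S -> CF, F -> BB.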